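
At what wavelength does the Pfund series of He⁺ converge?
569.54071 nm

The series limit corresponds to the transition from n = ∞ to n = 5.
This is the highest energy (shortest wavelength) transition in the Pfund series.

E_∞ = 0 eV
E_5 = -13.6057 × 2² / 5² = -2.176912000 eV

Energy at series limit:
ΔE = E_∞ - E_5 = 0 - (-2.176912000) = 2.176912000 eV
λ = hc/E = 1239.84 eV·nm / 2.176912000 eV = 569.54071 nm

This energy equals the ionization energy from the n = 5 state of He⁺.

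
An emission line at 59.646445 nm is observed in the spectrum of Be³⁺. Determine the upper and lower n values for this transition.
n = 8 → n = 3

First, find the photon energy from the wavelength (hc = 1239.84 eV·nm):
E = hc/λ = 1239.84 eV·nm / 59.646445 nm = 20.786486 eV

The energy levels of Be³⁺ satisfy E_n = -13.6057 × 4² / n² eV, so an emission n_i → n_f releases
ΔE = 13.6057 × 4² × (1/n_f² − 1/n_i²) eV.

Setting ΔE equal to the photon energy:
1/n_f² − 1/n_i² = 20.786486 / (13.6057 × 4²) = 0.095486111

Since 1/n_i² must be positive, we need 1/n_f² > 0.095486111, i.e. n_f ≤ 3. For each allowed n_f, solve n_i = (1/n_f² − 0.095486111)^(−1/2) and check whether it is a whole number:
  n_f = 1: 1/n_i² = 1.000000000 − 0.095486111 = 0.904513889 → n_i = 1.051  (not an integer) ✗
  n_f = 2: 1/n_i² = 0.250000000 − 0.095486111 = 0.154513889 → n_i = 2.544  (not an integer) ✗
  n_f = 3: 1/n_i² = 0.111111111 − 0.095486111 = 0.015625000 → n_i = 8.000  → integer, n_i = 8 ✓

Only n_f = 3 gives an integer upper level, n_i = 8.

The transition is from n = 8 to n = 3 (emission).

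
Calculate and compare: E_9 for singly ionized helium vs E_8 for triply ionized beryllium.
Be³⁺ at n = 8 (E = -3.4014 eV)

Using E_n = -13.6057 Z² / n² eV:

He⁺ (Z = 2) at n = 9:
E = -13.6057 × 2² / 9² = -13.6057 × 4 / 81 = -0.6718864 eV

Be³⁺ (Z = 4) at n = 8:
E = -13.6057 × 4² / 8² = -13.6057 × 16 / 64 = -3.4014250 eV

Since -3.4014250 eV < -0.6718864 eV,
Be³⁺ at n = 8 is more tightly bound (requires more energy to ionize).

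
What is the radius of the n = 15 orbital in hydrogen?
11.9065 nm (or 119.0648 Å)

The Bohr radius formula is:
r_n = n² a₀ / Z

where a₀ = 0.0529177 nm is the Bohr radius.

For H (Z = 1) at n = 15:
r_15 = 15² × 0.0529177 nm / 1
r_15 = 225 × 0.0529177 nm / 1
r_15 = 11.90648 nm / 1
r_15 = 11.9065 nm

The electron orbits at approximately 11.9065 nm from the nucleus.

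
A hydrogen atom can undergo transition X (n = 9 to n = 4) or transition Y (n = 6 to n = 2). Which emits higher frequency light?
6 → 2

Calculate the energy for each transition:

Transition 9 → 4:
ΔE₁ = |E_4 - E_9| = |-13.6057/4² - (-13.6057/9²)|
ΔE₁ = |-0.8503562500 - (-0.1679716049)| = 0.6823846 eV

Transition 6 → 2:
ΔE₂ = |E_2 - E_6| = |-13.6057/2² - (-13.6057/6²)|
ΔE₂ = |-3.4014250000 - (-0.3779361111)| = 3.0234889 eV

Since 3.0234889 eV > 0.6823846 eV, the transition 6 → 2 emits the more energetic photon.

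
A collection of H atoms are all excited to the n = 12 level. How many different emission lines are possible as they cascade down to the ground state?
66

The electron can occupy levels n = 1, 2, ..., 12 during de-excitation — that is m = 12 - 1 + 1 = 12 distinct levels.

The number of distinct spectral lines equals the number of ways to choose 2 of these m levels (each pair gives one possible emission transition):

Number of lines = m(m-1)/2 = 12×11/2 = 66

These correspond to all possible transitions between the 12 levels:
12 → 11, 12 → 10, 12 → 9, 12 → 8, 12 → 7, 12 → 6, 12 → 5, 12 → 4...

Each transition produces a photon with a unique energy (and thus wavelength). This count does not depend on Z.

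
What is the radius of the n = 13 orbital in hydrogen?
8.9431 nm (or 89.4309 Å)

The Bohr radius formula is:
r_n = n² a₀ / Z

where a₀ = 0.0529177 nm is the Bohr radius.

For H (Z = 1) at n = 13:
r_13 = 13² × 0.0529177 nm / 1
r_13 = 169 × 0.0529177 nm / 1
r_13 = 8.94309 nm / 1
r_13 = 8.9431 nm

The electron orbits at approximately 8.9431 nm from the nucleus.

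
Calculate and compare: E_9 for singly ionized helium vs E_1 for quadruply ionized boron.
B⁴⁺ at n = 1 (E = -340.143 eV)

Using E_n = -13.6057 Z² / n² eV:

He⁺ (Z = 2) at n = 9:
E = -13.6057 × 2² / 9² = -13.6057 × 4 / 81 = -0.671886 eV

B⁴⁺ (Z = 5) at n = 1:
E = -13.6057 × 5² / 1² = -13.6057 × 25 / 1 = -340.142500 eV

Since -340.142500 eV < -0.671886 eV,
B⁴⁺ at n = 1 is more tightly bound (requires more energy to ionize).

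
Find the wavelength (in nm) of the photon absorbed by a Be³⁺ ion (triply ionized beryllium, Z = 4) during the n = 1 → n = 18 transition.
5.71304 nm

First, find the transition energy using E_n = -13.6057 Z² / n² eV:
E_1 = -13.6057 × 4² / 1² = -217.6912000 eV
E_18 = -13.6057 × 4² / 18² = -0.6718864 eV

Photon energy: |ΔE| = |E_18 - E_1| = 217.0193136 eV

Convert to wavelength using E = hc/λ with hc = 1239.84 eV·nm:
λ = hc/E = 1239.84 eV·nm / 217.0193136 eV
λ = 5.71304 nm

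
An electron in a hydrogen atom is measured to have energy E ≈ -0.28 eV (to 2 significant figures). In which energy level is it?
n = 7

The exact energy levels follow E_n = -13.6057 eV / n².

The measured value (-0.28 eV) is reported to only 2 significant figures, so we must test candidate n values and see which one matches to that precision.

Candidate energies:
  n = 5:  E = -13.6057/5² = -0.54423 eV
  n = 6:  E = -13.6057/6² = -0.37794 eV
  n = 7:  E = -13.6057/7² = -0.27767 eV  ← matches
  n = 8:  E = -13.6057/8² = -0.21259 eV
  n = 9:  E = -13.6057/9² = -0.16797 eV

Checking against the measurement of -0.28 eV (2 sig figs), only n = 7 agrees:
E_7 = -0.27767 eV, which rounds to -0.28 eV ✓

Therefore n = 7.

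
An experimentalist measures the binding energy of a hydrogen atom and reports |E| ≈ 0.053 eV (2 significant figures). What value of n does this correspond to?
n = 16

The exact energy levels follow E_n = -13.6057 eV / n².

The measured value (-0.053 eV) is reported to only 2 significant figures, so we must test candidate n values and see which one matches to that precision.

Candidate energies:
  n = 14:  E = -13.6057/14² = -0.06942 eV
  n = 15:  E = -13.6057/15² = -0.06047 eV
  n = 16:  E = -13.6057/16² = -0.05315 eV  ← matches
  n = 17:  E = -13.6057/17² = -0.04708 eV
  n = 18:  E = -13.6057/18² = -0.04199 eV

Checking against the measurement of -0.053 eV (2 sig figs), only n = 16 agrees:
E_16 = -0.05315 eV, which rounds to -0.053 eV ✓

Therefore n = 16.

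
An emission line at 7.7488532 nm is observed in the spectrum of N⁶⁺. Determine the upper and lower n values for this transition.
n = 10 → n = 2

First, find the photon energy from the wavelength (hc = 1239.84 eV·nm):
E = hc/λ = 1239.84 eV·nm / 7.7488532 nm = 160.00303 eV

The energy levels of N⁶⁺ satisfy E_n = -13.6057 × 7² / n² eV, so an emission n_i → n_f releases
ΔE = 13.6057 × 7² × (1/n_f² − 1/n_i²) eV.

Setting ΔE equal to the photon energy:
1/n_f² − 1/n_i² = 160.00303 / (13.6057 × 7²) = 0.24000000

Since 1/n_i² must be positive, we need 1/n_f² > 0.24000000, i.e. n_f ≤ 2. For each allowed n_f, solve n_i = (1/n_f² − 0.24000000)^(−1/2) and check whether it is a whole number:
  n_f = 1: 1/n_i² = 1.00000000 − 0.24000000 = 0.76000000 → n_i = 1.147  (not an integer) ✗
  n_f = 2: 1/n_i² = 0.25000000 − 0.24000000 = 0.01000000 → n_i = 10.000  → integer, n_i = 10 ✓

Only n_f = 2 gives an integer upper level, n_i = 10.

The transition is from n = 10 to n = 2 (emission).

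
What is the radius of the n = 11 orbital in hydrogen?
6.403044 nm (or 64.030442 Å)

The Bohr radius formula is:
r_n = n² a₀ / Z

where a₀ = 0.052917721 nm is the Bohr radius.

For H (Z = 1) at n = 11:
r_11 = 11² × 0.052917721 nm / 1
r_11 = 121 × 0.052917721 nm / 1
r_11 = 6.4030442 nm / 1
r_11 = 6.403044 nm

The electron orbits at approximately 6.403044 nm from the nucleus.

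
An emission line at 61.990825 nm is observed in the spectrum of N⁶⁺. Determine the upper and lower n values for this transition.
n = 10 → n = 5

First, find the photon energy from the wavelength (hc = 1239.84 eV·nm):
E = hc/λ = 1239.84 eV·nm / 61.990825 nm = 20.000379 eV

The energy levels of N⁶⁺ satisfy E_n = -13.6057 × 7² / n² eV, so an emission n_i → n_f releases
ΔE = 13.6057 × 7² × (1/n_f² − 1/n_i²) eV.

Setting ΔE equal to the photon energy:
1/n_f² − 1/n_i² = 20.000379 / (13.6057 × 7²) = 0.030000000

Since 1/n_i² must be positive, we need 1/n_f² > 0.030000000, i.e. n_f ≤ 5. For each allowed n_f, solve n_i = (1/n_f² − 0.030000000)^(−1/2) and check whether it is a whole number:
  n_f = 1: 1/n_i² = 1.000000000 − 0.030000000 = 0.970000000 → n_i = 1.015  (not an integer) ✗
  n_f = 2: 1/n_i² = 0.250000000 − 0.030000000 = 0.220000000 → n_i = 2.132  (not an integer) ✗
  n_f = 3: 1/n_i² = 0.111111111 − 0.030000000 = 0.081111111 → n_i = 3.511  (not an integer) ✗
  n_f = 4: 1/n_i² = 0.062500000 − 0.030000000 = 0.032500000 → n_i = 5.547  (not an integer) ✗
  n_f = 5: 1/n_i² = 0.040000000 − 0.030000000 = 0.010000000 → n_i = 10.000  → integer, n_i = 10 ✓

Only n_f = 5 gives an integer upper level, n_i = 10.

The transition is from n = 10 to n = 5 (emission).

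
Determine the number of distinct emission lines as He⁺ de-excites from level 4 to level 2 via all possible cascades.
3

The electron can occupy levels n = 2, 3, ..., 4 during de-excitation — that is m = 4 - 2 + 1 = 3 distinct levels.

The number of distinct spectral lines equals the number of ways to choose 2 of these m levels (each pair gives one possible emission transition):

Number of lines = m(m-1)/2 = 3×2/2 = 3

These correspond to all possible transitions between the 3 levels:
4 → 3, 4 → 2, 3 → 2

Each transition produces a photon with a unique energy (and thus wavelength). This count does not depend on Z.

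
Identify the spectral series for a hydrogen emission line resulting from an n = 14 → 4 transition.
Brackett series

The spectral series in hydrogen are named based on the final (lower) energy level:
- Lyman series: n_final = 1 (ultraviolet)
- Balmer series: n_final = 2 (visible/near-UV)
- Paschen series: n_final = 3 (infrared)
- Brackett series: n_final = 4 (infrared)
- Pfund series: n_final = 5 (far infrared)

Since this transition ends at n = 4, it belongs to the Brackett series.

For reference, this 14 → 4 line has photon energy
ΔE = 13.6057 eV × (1/4² - 1/14²) = 0.78093941 eV,
corresponding to wavelength λ = hc/ΔE = 1239.84 eV·nm / 0.78093941 eV = 1587.63 nm in the infrared region.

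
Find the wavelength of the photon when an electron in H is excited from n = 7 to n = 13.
6288.4888 nm

First, find the transition energy using E_n = -13.6057 / n² eV:
E_7 = -13.6057 / 7² = -0.2776673469 eV
E_13 = -13.6057 / 13² = -0.0805071006 eV

Photon energy: |ΔE| = |E_13 - E_7| = 0.1971602463 eV

Convert to wavelength using E = hc/λ with hc = 1239.84 eV·nm:
λ = hc/E = 1239.84 eV·nm / 0.1971602463 eV
λ = 6288.4888 nm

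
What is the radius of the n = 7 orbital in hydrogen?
2.5930 nm (or 25.9297 Å)

The Bohr radius formula is:
r_n = n² a₀ / Z

where a₀ = 0.0529177 nm is the Bohr radius.

For H (Z = 1) at n = 7:
r_7 = 7² × 0.0529177 nm / 1
r_7 = 49 × 0.0529177 nm / 1
r_7 = 2.59297 nm / 1
r_7 = 2.5930 nm

The electron orbits at approximately 2.5930 nm from the nucleus.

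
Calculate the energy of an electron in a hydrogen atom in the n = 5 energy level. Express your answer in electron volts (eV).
-0.54423 eV

The energy levels of a hydrogen-like atom are given by:
E_n = -13.6057 eV / n²

For n = 5:
E_5 = -13.6057 eV / 5²
E_5 = -13.6057 eV / 25
E_5 = -0.54423 eV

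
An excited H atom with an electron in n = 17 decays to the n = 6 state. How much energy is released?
0.3309 eV

The energy levels are E_n = -13.6057 eV / n².

Energy at n = 17: E_17 = -13.6057 / 17² = -0.0470785 eV
Energy at n = 6: E_6 = -13.6057 / 6² = -0.3779361 eV

For emission (electron falling to lower state), the photon energy is:
E_photon = E_17 - E_6 = |-0.0470785 - (-0.3779361)|
E_photon = 0.3309 eV

This energy is carried away by the emitted photon.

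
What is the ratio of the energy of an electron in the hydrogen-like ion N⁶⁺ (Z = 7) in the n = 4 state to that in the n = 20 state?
25.0000

Using E_n = -13.6057 Z² / n² eV with Z = 7:

E_4 = -13.6057 × 7² / 4² = -666.6793 / 16 = -41.6674562500 eV
E_20 = -13.6057 × 7² / 20² = -666.6793 / 400 = -1.6666982500 eV

The ratio is:
E_4/E_20 = (-41.6674562500) / (-1.6666982500)
E_4/E_20 = (-666.6793/16) / (-666.6793/400)
E_4/E_20 = 400/16
E_4/E_20 = 25.0000
(Note: the Z² factors cancel in the ratio.)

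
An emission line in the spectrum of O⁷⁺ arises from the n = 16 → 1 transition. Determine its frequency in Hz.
2.09728e+17 Hz

First, find the transition energy:
E_16 = -13.6057 × 8² / 16² = -3.401425 eV
E_1 = -13.6057 × 8² / 1² = -870.764800 eV
|ΔE| = |E_1 - E_16| = 867.363375 eV

Convert to Joules: E = 867.363375 eV × (1.602177 × 10⁻¹⁹ J/eV) = 1.3896697e-16 J

Using E = hf:
f = E/h = 1.3896697e-16 J / (6.62607 × 10⁻³⁴ J·s)
f = 2.09728e+17 Hz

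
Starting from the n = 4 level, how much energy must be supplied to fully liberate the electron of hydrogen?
0.850356 eV

The ionization energy is the energy needed to remove the electron completely (n → ∞).

For hydrogen, E_n = -13.6057 eV / n².

At n = 4: E_4 = -13.6057 / 4² = -0.850356250 eV
At n = ∞: E_∞ = 0 eV

Ionization energy = E_∞ - E_4 = 0 - (-0.850356250) = 0.850356250 eV
Ionization energy ≈ 0.850356 eV

This is also called the binding energy of the electron in state n = 4.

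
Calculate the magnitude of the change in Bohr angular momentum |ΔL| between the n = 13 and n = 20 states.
7.38200e-34 J·s (or 7ℏ)

In the Bohr model, L_n = nℏ where ℏ = 1.0545718e-34 J·s.

L_20 = 20ℏ = 2.1091436e-33 J·s
L_13 = 13ℏ = 1.3709433e-33 J·s

ΔL = L_20 - L_13 = (20 - 13)ℏ = 7ℏ
ΔL = 7 × 1.0545718e-34 J·s = 7.38200e-34 J·s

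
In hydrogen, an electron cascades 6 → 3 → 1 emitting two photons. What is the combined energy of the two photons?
13.2278 eV

The energy levels of hydrogen are E_n = -13.6057 / n² eV.

First transition (6 → 3):
ΔE₁ = |E_3 - E_6|
ΔE₁ = |-1.5117444444 - (-0.3779361111)| = 1.1338083 eV

Second transition (3 → 1):
ΔE₂ = |E_1 - E_3|
ΔE₂ = |-13.6057000000 - (-1.5117444444)| = 12.0939556 eV

Total energy released:
E_total = ΔE₁ + ΔE₂ = 1.1338083 + 12.0939556 = 13.2278 eV

Note: This equals the direct transition 6 → 1: 13.2278 eV ✓
Energy is conserved regardless of the path taken.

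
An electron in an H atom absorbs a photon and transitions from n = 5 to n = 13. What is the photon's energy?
0.463721 eV

The energy levels of a hydrogen-like atom are E_n = -13.6057 eV / n².

Energy at n = 5: E_5 = -13.6057 / 5² = -0.544228000 eV
Energy at n = 13: E_13 = -13.6057 / 13² = -0.080507101 eV

The excitation energy is the difference:
ΔE = E_13 - E_5
ΔE = -0.080507101 - (-0.544228000)
ΔE = 0.463721 eV

Since this is positive, energy must be absorbed (photon absorption).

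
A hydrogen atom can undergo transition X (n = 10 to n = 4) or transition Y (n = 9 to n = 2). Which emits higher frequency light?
9 → 2

Calculate the energy for each transition:

Transition 10 → 4:
ΔE₁ = |E_4 - E_10| = |-13.6057/4² - (-13.6057/10²)|
ΔE₁ = |-0.850356250 - (-0.136057000)| = 0.714299 eV

Transition 9 → 2:
ΔE₂ = |E_2 - E_9| = |-13.6057/2² - (-13.6057/9²)|
ΔE₂ = |-3.401425000 - (-0.167971605)| = 3.233453 eV

Since 3.233453 eV > 0.714299 eV, the transition 9 → 2 emits the more energetic photon.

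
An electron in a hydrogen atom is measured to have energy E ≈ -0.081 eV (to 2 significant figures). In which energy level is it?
n = 13

The exact energy levels follow E_n = -13.6057 eV / n².

The measured value (-0.081 eV) is reported to only 2 significant figures, so we must test candidate n values and see which one matches to that precision.

Candidate energies:
  n = 11:  E = -13.6057/11² = -0.11244 eV
  n = 12:  E = -13.6057/12² = -0.09448 eV
  n = 13:  E = -13.6057/13² = -0.08051 eV  ← matches
  n = 14:  E = -13.6057/14² = -0.06942 eV
  n = 15:  E = -13.6057/15² = -0.06047 eV

Checking against the measurement of -0.081 eV (2 sig figs), only n = 13 agrees:
E_13 = -0.08051 eV, which rounds to -0.081 eV ✓

Therefore n = 13.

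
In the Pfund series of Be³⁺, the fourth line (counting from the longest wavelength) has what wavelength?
205.950 nm

The lines of a series are numbered from the longest wavelength (smallest ΔE) outward; the fourth line is the transition from n = n_f + 4 to n_f.
The Pfund series has all transitions ending at n_f = 5.

For Be³⁺ (Z = 4), the fourth line (δ-line) is the jump from n = 9 to n = 5:
E_9 = -13.6057 × 4² / 9² = -2.6875457 eV
E_5 = -13.6057 × 4² / 5² = -8.7076480 eV
ΔE = E_9 - E_5 = 6.0201023 eV

λ = hc/E = 1239.84 eV·nm / 6.0201023 eV
λ = 205.950 nm

This is the δ-line of the Pfund series in Be³⁺.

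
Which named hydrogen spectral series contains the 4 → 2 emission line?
Balmer series

The spectral series in hydrogen are named based on the final (lower) energy level:
- Lyman series: n_final = 1 (ultraviolet)
- Balmer series: n_final = 2 (visible/near-UV)
- Paschen series: n_final = 3 (infrared)
- Brackett series: n_final = 4 (infrared)
- Pfund series: n_final = 5 (far infrared)

Since this transition ends at n = 2, it belongs to the Balmer series.

For reference, this 4 → 2 line has photon energy
ΔE = 13.6057 eV × (1/2² - 1/4²) = 2.5510687500 eV,
corresponding to wavelength λ = hc/ΔE = 1239.84 eV·nm / 2.5510687500 eV = 486.008070 nm in the visible/near-UV region.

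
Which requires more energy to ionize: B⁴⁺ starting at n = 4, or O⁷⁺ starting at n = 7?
B⁴⁺ at n = 4 (E = -21.2589 eV)

Using E_n = -13.6057 Z² / n² eV:

B⁴⁺ (Z = 5) at n = 4:
E = -13.6057 × 5² / 4² = -13.6057 × 25 / 16 = -21.2589063 eV

O⁷⁺ (Z = 8) at n = 7:
E = -13.6057 × 8² / 7² = -13.6057 × 64 / 49 = -17.7707102 eV

Since -21.2589063 eV < -17.7707102 eV,
B⁴⁺ at n = 4 is more tightly bound (requires more energy to ionize).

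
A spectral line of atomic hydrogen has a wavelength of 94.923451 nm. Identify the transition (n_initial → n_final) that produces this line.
n = 5 → n = 1

First, find the photon energy from the wavelength (hc = 1239.84 eV·nm):
E = hc/λ = 1239.84 eV·nm / 94.923451 nm = 13.061472 eV

The energy levels of hydrogen satisfy E_n = -13.6057 / n² eV, so an emission n_i → n_f releases
ΔE = 13.6057 × (1/n_f² − 1/n_i²) eV.

Setting ΔE equal to the photon energy:
1/n_f² − 1/n_i² = 13.061472 / 13.6057 = 0.96000000

Since 1/n_i² must be positive, we need 1/n_f² > 0.96000000, i.e. n_f ≤ 1. For each allowed n_f, solve n_i = (1/n_f² − 0.96000000)^(−1/2) and check whether it is a whole number:
  n_f = 1: 1/n_i² = 1.00000000 − 0.96000000 = 0.04000000 → n_i = 5.000  → integer, n_i = 5 ✓

Only n_f = 1 gives an integer upper level, n_i = 5.

The transition is from n = 5 to n = 1 (emission).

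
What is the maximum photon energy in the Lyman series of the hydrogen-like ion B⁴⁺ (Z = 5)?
340.14250 eV

The series limit corresponds to the transition from n = ∞ to n = 1.
This is the highest energy (shortest wavelength) transition in the Lyman series.

E_∞ = 0 eV
E_1 = -13.6057 × 5² / 1² = -340.14250 eV

Energy at series limit:
ΔE = E_∞ - E_1 = 0 - (-340.14250) = 340.14250 eV

This energy equals the ionization energy from the n = 1 state of B⁴⁺.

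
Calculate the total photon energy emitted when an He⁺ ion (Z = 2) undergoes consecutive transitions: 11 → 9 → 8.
0.40 eV

The energy levels of He⁺ are E_n = -13.6057 × 2² / n² eV.

First transition (11 → 9):
ΔE₁ = |E_9 - E_11|
ΔE₁ = |-0.67188642 - (-0.44977521)| = 0.22211 eV

Second transition (9 → 8):
ΔE₂ = |E_8 - E_9|
ΔE₂ = |-0.85035625 - (-0.67188642)| = 0.17847 eV

Total energy released:
E_total = ΔE₁ + ΔE₂ = 0.22211 + 0.17847 = 0.40 eV

Note: This equals the direct transition 11 → 8: 0.40 eV ✓
Energy is conserved regardless of the path taken.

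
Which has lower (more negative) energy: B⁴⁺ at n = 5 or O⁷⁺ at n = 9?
B⁴⁺ at n = 5 (E = -13.60570 eV)

Using E_n = -13.6057 Z² / n² eV:

B⁴⁺ (Z = 5) at n = 5:
E = -13.6057 × 5² / 5² = -13.6057 × 25 / 25 = -13.60570000 eV

O⁷⁺ (Z = 8) at n = 9:
E = -13.6057 × 8² / 9² = -13.6057 × 64 / 81 = -10.75018272 eV

Since -13.60570000 eV < -10.75018272 eV,
B⁴⁺ at n = 5 is more tightly bound (requires more energy to ionize).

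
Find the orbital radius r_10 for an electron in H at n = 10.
5.29177 nm (or 52.91772 Å)

The Bohr radius formula is:
r_n = n² a₀ / Z

where a₀ = 0.05291772 nm is the Bohr radius.

For H (Z = 1) at n = 10:
r_10 = 10² × 0.05291772 nm / 1
r_10 = 100 × 0.05291772 nm / 1
r_10 = 5.291772 nm / 1
r_10 = 5.29177 nm

The electron orbits at approximately 5.29177 nm from the nucleus.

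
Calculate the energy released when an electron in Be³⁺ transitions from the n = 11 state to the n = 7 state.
2.643577 eV

The energy levels are E_n = -13.6057 Z² eV / n².

Energy at n = 11: E_11 = -13.6057 × 4² / 11² = -1.799100826 eV
Energy at n = 7: E_7 = -13.6057 × 4² / 7² = -4.442677551 eV

For emission (electron falling to lower state), the photon energy is:
E_photon = E_11 - E_7 = |-1.799100826 - (-4.442677551)|
E_photon = 2.643577 eV

This energy is carried away by the emitted photon.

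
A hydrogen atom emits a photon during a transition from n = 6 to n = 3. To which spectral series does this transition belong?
Paschen series

The spectral series in hydrogen are named based on the final (lower) energy level:
- Lyman series: n_final = 1 (ultraviolet)
- Balmer series: n_final = 2 (visible/near-UV)
- Paschen series: n_final = 3 (infrared)
- Brackett series: n_final = 4 (infrared)
- Pfund series: n_final = 5 (far infrared)

Since this transition ends at n = 3, it belongs to the Paschen series.

For reference, this 6 → 3 line has photon energy
ΔE = 13.6057 eV × (1/3² - 1/6²) = 1.1338083333 eV,
corresponding to wavelength λ = hc/ΔE = 1239.84 eV·nm / 1.1338083333 eV = 1093.51816 nm in the infrared region.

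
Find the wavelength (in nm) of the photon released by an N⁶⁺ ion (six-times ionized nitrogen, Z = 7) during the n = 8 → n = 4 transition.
39.674 nm

First, find the transition energy using E_n = -13.6057 Z² / n² eV:
E_8 = -13.6057 × 7² / 8² = -10.41686 eV
E_4 = -13.6057 × 7² / 4² = -41.66746 eV

Photon energy: |ΔE| = |E_4 - E_8| = 31.25060 eV

Convert to wavelength using E = hc/λ with hc = 1239.84 eV·nm:
λ = hc/E = 1239.84 eV·nm / 31.25060 eV
λ = 39.674 nm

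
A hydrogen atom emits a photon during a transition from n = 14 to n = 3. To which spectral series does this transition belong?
Paschen series

The spectral series in hydrogen are named based on the final (lower) energy level:
- Lyman series: n_final = 1 (ultraviolet)
- Balmer series: n_final = 2 (visible/near-UV)
- Paschen series: n_final = 3 (infrared)
- Brackett series: n_final = 4 (infrared)
- Pfund series: n_final = 5 (far infrared)

Since this transition ends at n = 3, it belongs to the Paschen series.

For reference, this 14 → 3 line has photon energy
ΔE = 13.6057 eV × (1/3² - 1/14²) = 1.4423276 eV,
corresponding to wavelength λ = hc/ΔE = 1239.84 eV·nm / 1.4423276 eV = 859.611 nm in the infrared region.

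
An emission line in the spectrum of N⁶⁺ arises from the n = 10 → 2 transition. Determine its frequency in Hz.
3.8689e+16 Hz

First, find the transition energy:
E_10 = -13.6057 × 7² / 10² = -6.66679 eV
E_2 = -13.6057 × 7² / 2² = -166.66983 eV
|ΔE| = |E_2 - E_10| = 160.00304 eV

Convert to Joules: E = 160.00304 eV × (1.602177 × 10⁻¹⁹ J/eV) = 2.563532e-17 J

Using E = hf:
f = E/h = 2.563532e-17 J / (6.62607 × 10⁻³⁴ J·s)
f = 3.8689e+16 Hz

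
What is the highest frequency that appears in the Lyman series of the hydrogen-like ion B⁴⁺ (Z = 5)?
8.225e+16 Hz

The series limit corresponds to the transition from n = ∞ to n = 1.
This is the highest energy (shortest wavelength) transition in the Lyman series.

E_∞ = 0 eV
E_1 = -13.6057 × 5² / 1² = -340.142500 eV

Energy at series limit:
ΔE = E_∞ - E_1 = 0 - (-340.142500) = 340.142500 eV
E = 340.142500 eV × (1.602177 × 10⁻¹⁹ J/eV) = 5.44968e-17 J
f = E/h = 5.44968e-17 J / (6.62607 × 10⁻³⁴ J·s) = 8.225e+16 Hz

This energy equals the ionization energy from the n = 1 state of B⁴⁺.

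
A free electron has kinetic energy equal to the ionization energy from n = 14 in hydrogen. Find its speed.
1.56e+05 m/s (or 0.052% of c)

The binding energy at n = 14 for hydrogen is:
E_14 = -13.6057/14² = -0.0694168 eV
|E_14| = 0.0694168 eV

Convert to Joules:
KE = 0.0694168 eV × (1.602177 × 10⁻¹⁹ J/eV) = 1.1122e-20 J

Using KE = ½mv²:
v = √(2·KE/m_e)
v = √(2 × 1.1122e-20 J / 9.10938 × 10⁻³¹ kg)
v = 1.56e+05 m/s

This is approximately 0.052% the speed of light.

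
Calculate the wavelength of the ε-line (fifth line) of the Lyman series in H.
93.73 nm

The lines of a series are numbered from the longest wavelength (smallest ΔE) outward; the fifth line is the transition from n = n_f + 5 to n_f.
The Lyman series has all transitions ending at n_f = 1.

For H, the fifth line (ε-line) is the jump from n = 6 to n = 1:
E_6 = -13.6057 / 6² = -0.3779 eV
E_1 = -13.6057 / 1² = -13.6057 eV
ΔE = E_6 - E_1 = 13.2278 eV

λ = hc/E = 1239.84 eV·nm / 13.2278 eV
λ = 93.73 nm

This is the ε-line of the Lyman series in H.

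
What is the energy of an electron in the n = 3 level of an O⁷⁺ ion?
-96.75 eV

For hydrogen-like ions, the energy levels scale with Z²:
E_n = -13.6057 Z² / n² eV

For O⁷⁺ (Z = 8) at n = 3:
E_3 = -13.6057 × 8² / 3²
E_3 = -13.6057 × 64 / 9
E_3 = -870.7648 / 9
E_3 = -96.75 eV

The energy is 64 times more negative than hydrogen at the same n due to the stronger nuclear charge.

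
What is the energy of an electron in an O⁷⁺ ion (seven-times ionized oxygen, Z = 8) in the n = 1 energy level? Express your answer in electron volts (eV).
-870.764800 eV

The energy levels of a hydrogen-like atom are given by:
E_n = -13.6057 Z² / n² eV  (with Z = 8 for O⁷⁺)

For n = 1:
E_1 = -13.6057 × 8² / 1²
E_1 = -13.6057 × 64 / 1
E_1 = -870.764800 eV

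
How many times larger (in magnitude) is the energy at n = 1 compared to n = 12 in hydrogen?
144.00000

Using E_n = -13.6057 Z² / n² eV with Z = 1:

E_1 = -13.6057 / 1² = -13.6057 / 1 = -13.60570000000 eV
E_12 = -13.6057 / 12² = -13.6057 / 144 = -0.09448402778 eV

The ratio is:
E_1/E_12 = (-13.60570000000) / (-0.09448402778)
E_1/E_12 = (-13.6057/1) / (-13.6057/144)
E_1/E_12 = 144/1
E_1/E_12 = 144.00000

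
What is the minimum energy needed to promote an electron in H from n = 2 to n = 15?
3.3410 eV

The energy levels of a hydrogen-like atom are E_n = -13.6057 eV / n².

Energy at n = 2: E_2 = -13.6057 / 2² = -3.4014250 eV
Energy at n = 15: E_15 = -13.6057 / 15² = -0.0604698 eV

The excitation energy is the difference:
ΔE = E_15 - E_2
ΔE = -0.0604698 - (-3.4014250)
ΔE = 3.3410 eV

Since this is positive, energy must be absorbed (photon absorption).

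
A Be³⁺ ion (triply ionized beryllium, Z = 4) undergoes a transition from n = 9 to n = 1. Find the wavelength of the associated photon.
5.77 nm

First, find the transition energy using E_n = -13.6057 Z² / n² eV:
E_9 = -13.6057 × 4² / 9² = -2.6875 eV
E_1 = -13.6057 × 4² / 1² = -217.6912 eV

Photon energy: |ΔE| = |E_1 - E_9| = 215.0037 eV

Convert to wavelength using E = hc/λ with hc = 1239.84 eV·nm:
λ = hc/E = 1239.84 eV·nm / 215.0037 eV
λ = 5.77 nm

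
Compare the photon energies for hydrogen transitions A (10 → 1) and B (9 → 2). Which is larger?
10 → 1

Calculate the energy for each transition:

Transition 10 → 1:
ΔE₁ = |E_1 - E_10| = |-13.6057/1² - (-13.6057/10²)|
ΔE₁ = |-13.605700000000 - (-0.136057000000)| = 13.469643000 eV

Transition 9 → 2:
ΔE₂ = |E_2 - E_9| = |-13.6057/2² - (-13.6057/9²)|
ΔE₂ = |-3.401425000000 - (-0.167971604938)| = 3.233453395 eV

Since 13.469643000 eV > 3.233453395 eV, the transition 10 → 1 emits the more energetic photon.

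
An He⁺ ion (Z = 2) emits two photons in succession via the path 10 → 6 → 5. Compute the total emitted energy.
1.63 eV

The energy levels of He⁺ are E_n = -13.6057 × 2² / n² eV.

First transition (10 → 6):
ΔE₁ = |E_6 - E_10|
ΔE₁ = |-1.51174444 - (-0.54422800)| = 0.96752 eV

Second transition (6 → 5):
ΔE₂ = |E_5 - E_6|
ΔE₂ = |-2.17691200 - (-1.51174444)| = 0.66517 eV

Total energy released:
E_total = ΔE₁ + ΔE₂ = 0.96752 + 0.66517 = 1.63 eV

Note: This equals the direct transition 10 → 5: 1.63 eV ✓
Energy is conserved regardless of the path taken.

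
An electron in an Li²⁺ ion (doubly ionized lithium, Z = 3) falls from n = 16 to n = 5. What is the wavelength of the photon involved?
280.524 nm

First, find the transition energy using E_n = -13.6057 Z² / n² eV:
E_16 = -13.6057 × 3² / 16² = -0.4783254 eV
E_5 = -13.6057 × 3² / 5² = -4.8980520 eV

Photon energy: |ΔE| = |E_5 - E_16| = 4.4197266 eV

Convert to wavelength using E = hc/λ with hc = 1239.84 eV·nm:
λ = hc/E = 1239.84 eV·nm / 4.4197266 eV
λ = 280.524 nm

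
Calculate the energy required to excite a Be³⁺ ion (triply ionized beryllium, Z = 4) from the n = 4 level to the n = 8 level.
10.2043 eV

The energy levels of a hydrogen-like atom are E_n = -13.6057 Z² eV / n².

Energy at n = 4: E_4 = -13.6057 × 4² / 4² = -13.6057000 eV
Energy at n = 8: E_8 = -13.6057 × 4² / 8² = -3.4014250 eV

The excitation energy is the difference:
ΔE = E_8 - E_4
ΔE = -3.4014250 - (-13.6057000)
ΔE = 10.2043 eV

Since this is positive, energy must be absorbed (photon absorption).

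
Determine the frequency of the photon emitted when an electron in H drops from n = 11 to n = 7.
3.9951e+13 Hz

First, find the transition energy:
E_11 = -13.6057 / 11² = -0.11244380 eV
E_7 = -13.6057 / 7² = -0.27766735 eV
|ΔE| = |E_7 - E_11| = 0.16522355 eV

Convert to Joules: E = 0.16522355 eV × (1.602177 × 10⁻¹⁹ J/eV) = 2.647174e-20 J

Using E = hf:
f = E/h = 2.647174e-20 J / (6.62607 × 10⁻³⁴ J·s)
f = 3.9951e+13 Hz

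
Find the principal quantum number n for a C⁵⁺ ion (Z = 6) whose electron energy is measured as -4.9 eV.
n = 10

The exact energy levels follow E_n = -13.6057 Z² / n² eV with Z = 6.

The measured value (-4.9 eV) is reported to only 2 significant figures, so we must test candidate n values and see which one matches to that precision.

Candidate energies:
  n = 8:  E = -13.6057 × 6² / 8² = -7.65321 eV
  n = 9:  E = -13.6057 × 6² / 9² = -6.04698 eV
  n = 10:  E = -13.6057 × 6² / 10² = -4.89805 eV  ← matches
  n = 11:  E = -13.6057 × 6² / 11² = -4.04798 eV
  n = 12:  E = -13.6057 × 6² / 12² = -3.40143 eV

Checking against the measurement of -4.9 eV (2 sig figs), only n = 10 agrees:
E_10 = -4.89805 eV, which rounds to -4.9 eV ✓

Therefore n = 10.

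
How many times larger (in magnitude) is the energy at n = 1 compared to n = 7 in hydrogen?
49.0000

Using E_n = -13.6057 Z² / n² eV with Z = 1:

E_1 = -13.6057 / 1² = -13.6057 / 1 = -13.6057000000 eV
E_7 = -13.6057 / 7² = -13.6057 / 49 = -0.2776673469 eV

The ratio is:
E_1/E_7 = (-13.6057000000) / (-0.2776673469)
E_1/E_7 = (-13.6057/1) / (-13.6057/49)
E_1/E_7 = 49/1
E_1/E_7 = 49.0000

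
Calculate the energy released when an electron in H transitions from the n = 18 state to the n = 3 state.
1.46975 eV

The energy levels are E_n = -13.6057 eV / n².

Energy at n = 18: E_18 = -13.6057 / 18² = -0.04199290 eV
Energy at n = 3: E_3 = -13.6057 / 3² = -1.51174444 eV

For emission (electron falling to lower state), the photon energy is:
E_photon = E_18 - E_3 = |-0.04199290 - (-1.51174444)|
E_photon = 1.46975 eV

This energy is carried away by the emitted photon.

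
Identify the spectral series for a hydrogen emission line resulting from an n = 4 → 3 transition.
Paschen series

The spectral series in hydrogen are named based on the final (lower) energy level:
- Lyman series: n_final = 1 (ultraviolet)
- Balmer series: n_final = 2 (visible/near-UV)
- Paschen series: n_final = 3 (infrared)
- Brackett series: n_final = 4 (infrared)
- Pfund series: n_final = 5 (far infrared)

Since this transition ends at n = 3, it belongs to the Paschen series.

For reference, this 4 → 3 line has photon energy
ΔE = 13.6057 eV × (1/3² - 1/4²) = 0.661388194 eV,
corresponding to wavelength λ = hc/ΔE = 1239.84 eV·nm / 0.661388194 eV = 1874.603 nm in the infrared region.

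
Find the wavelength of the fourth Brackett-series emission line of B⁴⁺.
77.76 nm

The lines of a series are numbered from the longest wavelength (smallest ΔE) outward; the fourth line is the transition from n = n_f + 4 to n_f.
The Brackett series has all transitions ending at n_f = 4.

For B⁴⁺ (Z = 5), the fourth line (δ-line) is the jump from n = 8 to n = 4:
E_8 = -13.6057 × 5² / 8² = -5.3147 eV
E_4 = -13.6057 × 5² / 4² = -21.2589 eV
ΔE = E_8 - E_4 = 15.9442 eV

λ = hc/E = 1239.84 eV·nm / 15.9442 eV
λ = 77.76 nm

This is the δ-line of the Brackett series in B⁴⁺.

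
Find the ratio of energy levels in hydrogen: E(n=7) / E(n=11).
2.469388

Using E_n = -13.6057 Z² / n² eV with Z = 1:

E_7 = -13.6057 / 7² = -13.6057 / 49 = -0.277667346939 eV
E_11 = -13.6057 / 11² = -13.6057 / 121 = -0.112443801653 eV

The ratio is:
E_7/E_11 = (-0.277667346939) / (-0.112443801653)
E_7/E_11 = (-13.6057/49) / (-13.6057/121)
E_7/E_11 = 121/49
E_7/E_11 = 2.469388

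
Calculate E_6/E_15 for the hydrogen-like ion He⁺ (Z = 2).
6.25

Using E_n = -13.6057 Z² / n² eV with Z = 2:

E_6 = -13.6057 × 2² / 6² = -54.4228 / 36 = -1.51174444 eV
E_15 = -13.6057 × 2² / 15² = -54.4228 / 225 = -0.24187911 eV

The ratio is:
E_6/E_15 = (-1.51174444) / (-0.24187911)
E_6/E_15 = (-54.4228/36) / (-54.4228/225)
E_6/E_15 = 225/36
E_6/E_15 = 6.25
(Note: the Z² factors cancel in the ratio.)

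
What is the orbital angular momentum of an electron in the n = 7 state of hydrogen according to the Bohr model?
7.3820e-34 J·s (or 7ℏ)

In the Bohr model, angular momentum is quantized:
L = nℏ

where ℏ = h/(2π) = 1.054572e-34 J·s

For n = 7:
L = 7 × 1.054572e-34 J·s
L = 7.3820e-34 J·s

This can also be written as L = 7ℏ.
The angular momentum is an integer multiple of the reduced Planck constant.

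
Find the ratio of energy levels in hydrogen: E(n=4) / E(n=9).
5.0625

Using E_n = -13.6057 Z² / n² eV with Z = 1:

E_4 = -13.6057 / 4² = -13.6057 / 16 = -0.850356250 eV
E_9 = -13.6057 / 9² = -13.6057 / 81 = -0.167971605 eV

The ratio is:
E_4/E_9 = (-0.850356250) / (-0.167971605)
E_4/E_9 = (-13.6057/16) / (-13.6057/81)
E_4/E_9 = 81/16
E_4/E_9 = 5.0625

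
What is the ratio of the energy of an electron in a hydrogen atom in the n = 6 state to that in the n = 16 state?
7.1111

Using E_n = -13.6057 Z² / n² eV with Z = 1:

E_6 = -13.6057 / 6² = -13.6057 / 36 = -0.3779361111 eV
E_16 = -13.6057 / 16² = -13.6057 / 256 = -0.0531472656 eV

The ratio is:
E_6/E_16 = (-0.3779361111) / (-0.0531472656)
E_6/E_16 = (-13.6057/36) / (-13.6057/256)
E_6/E_16 = 256/36
E_6/E_16 = 7.1111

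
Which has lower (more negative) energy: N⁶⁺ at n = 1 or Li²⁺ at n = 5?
N⁶⁺ at n = 1 (E = -666.679300 eV)

Using E_n = -13.6057 Z² / n² eV:

N⁶⁺ (Z = 7) at n = 1:
E = -13.6057 × 7² / 1² = -13.6057 × 49 / 1 = -666.679300000 eV

Li²⁺ (Z = 3) at n = 5:
E = -13.6057 × 3² / 5² = -13.6057 × 9 / 25 = -4.898052000 eV

Since -666.679300000 eV < -4.898052000 eV,
N⁶⁺ at n = 1 is more tightly bound (requires more energy to ionize).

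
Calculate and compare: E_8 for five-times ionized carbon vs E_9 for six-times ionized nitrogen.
N⁶⁺ at n = 9 (E = -8.231 eV)

Using E_n = -13.6057 Z² / n² eV:

C⁵⁺ (Z = 6) at n = 8:
E = -13.6057 × 6² / 8² = -13.6057 × 36 / 64 = -7.653206 eV

N⁶⁺ (Z = 7) at n = 9:
E = -13.6057 × 7² / 9² = -13.6057 × 49 / 81 = -8.230609 eV

Since -8.230609 eV < -7.653206 eV,
N⁶⁺ at n = 9 is more tightly bound (requires more energy to ionize).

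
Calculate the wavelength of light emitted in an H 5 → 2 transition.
433.936 nm

First, find the transition energy using E_n = -13.6057 / n² eV:
E_5 = -13.6057 / 5² = -0.5442280 eV
E_2 = -13.6057 / 2² = -3.4014250 eV

Photon energy: |ΔE| = |E_2 - E_5| = 2.8571970 eV

Convert to wavelength using E = hc/λ with hc = 1239.84 eV·nm:
λ = hc/E = 1239.84 eV·nm / 2.8571970 eV
λ = 433.936 nm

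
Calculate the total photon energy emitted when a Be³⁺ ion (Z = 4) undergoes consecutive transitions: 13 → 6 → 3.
22.8998 eV

The energy levels of Be³⁺ are E_n = -13.6057 × 4² / n² eV.

First transition (13 → 6):
ΔE₁ = |E_6 - E_13|
ΔE₁ = |-6.0469777778 - (-1.2881136095)| = 4.7588642 eV

Second transition (6 → 3):
ΔE₂ = |E_3 - E_6|
ΔE₂ = |-24.1879111111 - (-6.0469777778)| = 18.1409333 eV

Total energy released:
E_total = ΔE₁ + ΔE₂ = 4.7588642 + 18.1409333 = 22.8998 eV

Note: This equals the direct transition 13 → 3: 22.8998 eV ✓
Energy is conserved regardless of the path taken.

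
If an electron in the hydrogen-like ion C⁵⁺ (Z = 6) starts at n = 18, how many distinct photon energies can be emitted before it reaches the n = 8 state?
55

The electron can occupy levels n = 8, 9, ..., 18 during de-excitation — that is m = 18 - 8 + 1 = 11 distinct levels.

The number of distinct spectral lines equals the number of ways to choose 2 of these m levels (each pair gives one possible emission transition):

Number of lines = m(m-1)/2 = 11×10/2 = 55

These correspond to all possible transitions between the 11 levels:
18 → 17, 18 → 16, 18 → 15, 18 → 14, 18 → 13, 18 → 12, 18 → 11, 18 → 10...

Each transition produces a photon with a unique energy (and thus wavelength). This count does not depend on Z.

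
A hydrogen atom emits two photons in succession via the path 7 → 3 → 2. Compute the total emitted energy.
3.12 eV

The energy levels of hydrogen are E_n = -13.6057 / n² eV.

First transition (7 → 3):
ΔE₁ = |E_3 - E_7|
ΔE₁ = |-1.51174444 - (-0.27766735)| = 1.23408 eV

Second transition (3 → 2):
ΔE₂ = |E_2 - E_3|
ΔE₂ = |-3.40142500 - (-1.51174444)| = 1.88968 eV

Total energy released:
E_total = ΔE₁ + ΔE₂ = 1.23408 + 1.88968 = 3.12 eV

Note: This equals the direct transition 7 → 2: 3.12 eV ✓
Energy is conserved regardless of the path taken.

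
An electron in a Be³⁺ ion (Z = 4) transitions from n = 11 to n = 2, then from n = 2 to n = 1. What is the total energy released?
215.8921 eV

The energy levels of Be³⁺ are E_n = -13.6057 × 4² / n² eV.

First transition (11 → 2):
ΔE₁ = |E_2 - E_11|
ΔE₁ = |-54.4228000000 - (-1.7991008264)| = 52.6236992 eV

Second transition (2 → 1):
ΔE₂ = |E_1 - E_2|
ΔE₂ = |-217.6912000000 - (-54.4228000000)| = 163.2684000 eV

Total energy released:
E_total = ΔE₁ + ΔE₂ = 52.6236992 + 163.2684000 = 215.8921 eV

Note: This equals the direct transition 11 → 1: 215.8921 eV ✓
Energy is conserved regardless of the path taken.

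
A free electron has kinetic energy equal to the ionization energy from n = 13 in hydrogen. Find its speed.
1.6828e+05 m/s (or 0.05613% of c)

The binding energy at n = 13 for hydrogen is:
E_13 = -13.6057/13² = -0.080507101 eV
|E_13| = 0.080507101 eV

Convert to Joules:
KE = 0.080507101 eV × (1.602177 × 10⁻¹⁹ J/eV) = 1.289866e-20 J

Using KE = ½mv²:
v = √(2·KE/m_e)
v = √(2 × 1.289866e-20 J / 9.10938 × 10⁻³¹ kg)
v = 1.6828e+05 m/s

This is approximately 0.05613% the speed of light.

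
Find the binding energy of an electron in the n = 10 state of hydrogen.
0.14 eV

The ionization energy is the energy needed to remove the electron completely (n → ∞).

For hydrogen, E_n = -13.6057 eV / n².

At n = 10: E_10 = -13.6057 / 10² = -0.13606 eV
At n = ∞: E_∞ = 0 eV

Ionization energy = E_∞ - E_10 = 0 - (-0.13606) = 0.13606 eV
Ionization energy ≈ 0.14 eV

This is also called the binding energy of the electron in state n = 10.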